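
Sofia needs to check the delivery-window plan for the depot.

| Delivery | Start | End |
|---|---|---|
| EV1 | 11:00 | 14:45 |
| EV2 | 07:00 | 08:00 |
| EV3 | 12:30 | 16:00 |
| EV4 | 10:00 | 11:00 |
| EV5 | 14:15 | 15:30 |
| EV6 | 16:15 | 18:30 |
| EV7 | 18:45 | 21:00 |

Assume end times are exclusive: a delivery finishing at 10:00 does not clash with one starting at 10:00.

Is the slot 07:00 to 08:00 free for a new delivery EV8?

EV2: starts 07:00 before EV8 ends 08:00, and ends 08:00 after EV8 starts 07:00 → overlap.
EV4: starts 10:00 at or after EV8 ends 08:00 → clear.
EV1: starts 11:00 at or after EV8 ends 08:00 → clear.
EV3: starts 12:30 at or after EV8 ends 08:00 → clear.
EV5: starts 14:15 at or after EV8 ends 08:00 → clear.
EV6: starts 16:15 at or after EV8 ends 08:00 → clear.
EV7: starts 18:45 at or after EV8 ends 08:00 → clear.
EV8 overlaps EV2.

No — it overlaps EV2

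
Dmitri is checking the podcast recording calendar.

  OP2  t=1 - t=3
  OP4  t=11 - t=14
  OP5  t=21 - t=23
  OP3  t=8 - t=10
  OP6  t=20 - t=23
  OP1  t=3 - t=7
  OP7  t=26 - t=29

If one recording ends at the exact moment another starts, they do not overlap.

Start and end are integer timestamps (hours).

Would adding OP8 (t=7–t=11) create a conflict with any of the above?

OP2: ends t=3 at or before OP8 starts t=7 → clear.
OP1: ends t=7 at or before OP8 starts t=7 → clear.
OP3: starts t=8 before OP8 ends t=11, and ends t=10 after OP8 starts t=7 → overlap.
OP4: starts t=11 at or after OP8 ends t=11 → clear.
OP6: starts t=20 at or after OP8 ends t=11 → clear.
OP5: starts t=21 at or after OP8 ends t=11 → clear.
OP7: starts t=26 at or after OP8 ends t=11 → clear.
OP8 overlaps OP3.

Yes — it overlaps OP3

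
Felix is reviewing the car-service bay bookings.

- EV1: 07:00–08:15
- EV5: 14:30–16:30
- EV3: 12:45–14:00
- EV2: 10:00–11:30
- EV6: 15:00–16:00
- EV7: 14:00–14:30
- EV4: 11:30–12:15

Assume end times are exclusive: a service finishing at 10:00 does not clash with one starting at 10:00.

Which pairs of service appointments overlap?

Two intervals overlap when each starts before the other ends.
Sorted by start: EV1, EV2, EV4, EV3, EV7, EV5, EV6.
EV2 starts after EV1 ends — done with EV1.
EV4 starts exactly when EV2 ends (back-to-back, no overlap) — done with EV2.
EV3 starts after EV4 ends — done with EV4.
EV7 starts exactly when EV3 ends (back-to-back, no overlap) — done with EV3.
EV5 starts exactly when EV7 ends (back-to-back, no overlap) — done with EV7.
EV6 starts before EV5 ends → EV5 and EV6 overlap.

EV5 & EV6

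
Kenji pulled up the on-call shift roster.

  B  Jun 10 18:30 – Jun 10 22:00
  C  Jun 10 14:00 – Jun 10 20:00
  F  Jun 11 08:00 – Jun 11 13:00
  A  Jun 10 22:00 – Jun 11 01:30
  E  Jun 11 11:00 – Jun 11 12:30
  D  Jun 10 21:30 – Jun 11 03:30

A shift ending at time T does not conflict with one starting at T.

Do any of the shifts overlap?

Sorted by start: C, B, D, A, F, E.
B starts before C ends → C and B overlap.
That's a conflict, so the schedule is not conflict-free.

Yes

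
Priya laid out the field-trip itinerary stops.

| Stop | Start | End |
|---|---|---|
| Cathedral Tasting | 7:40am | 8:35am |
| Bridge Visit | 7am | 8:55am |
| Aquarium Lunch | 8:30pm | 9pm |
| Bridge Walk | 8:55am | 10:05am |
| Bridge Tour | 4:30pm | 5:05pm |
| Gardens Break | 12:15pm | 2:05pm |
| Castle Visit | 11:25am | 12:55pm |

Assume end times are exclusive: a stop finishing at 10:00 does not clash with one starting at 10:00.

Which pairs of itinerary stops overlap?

Bridge Visit & Cathedral Tasting, Castle Visit & Gardens Break

Two intervals overlap when each starts before the other ends.
Sorted by start: Bridge Visit, Cathedral Tasting, Bridge Walk, Castle Visit, Gardens Break, Bridge Tour, Aquarium Lunch.
Cathedral Tasting starts before Bridge Visit ends → Bridge Visit and Cathedral Tasting overlap.
Bridge Walk starts exactly when Bridge Visit ends (back-to-back, no overlap), so nothing later overlaps Bridge Visit either.
Bridge Walk starts after Cathedral Tasting ends, so nothing later overlaps Cathedral Tasting either.
Castle Visit starts after Bridge Walk ends, so nothing later overlaps Bridge Walk either.
Gardens Break starts before Castle Visit ends → Castle Visit and Gardens Break overlap.
Bridge Tour starts after Castle Visit ends, so nothing later overlaps Castle Visit either.
Bridge Tour starts after Gardens Break ends, so nothing later overlaps Gardens Break either.
Aquarium Lunch starts after Bridge Tour ends.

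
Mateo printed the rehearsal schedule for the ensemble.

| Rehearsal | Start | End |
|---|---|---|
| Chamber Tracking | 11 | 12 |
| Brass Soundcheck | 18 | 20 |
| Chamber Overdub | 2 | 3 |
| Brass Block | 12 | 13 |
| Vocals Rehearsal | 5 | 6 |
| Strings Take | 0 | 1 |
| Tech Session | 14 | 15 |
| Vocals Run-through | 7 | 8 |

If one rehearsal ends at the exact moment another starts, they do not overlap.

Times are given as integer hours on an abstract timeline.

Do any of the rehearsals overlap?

Check each pair: they overlap iff neither finishes before the other starts.
Sorted by start: Strings Take, Chamber Overdub, Vocals Rehearsal, Vocals Run-through, Chamber Tracking, Brass Block, Tech Session, Brass Soundcheck.
Chamber Overdub starts after Strings Take ends, so nothing later overlaps Strings Take either.
Vocals Rehearsal starts after Chamber Overdub ends, so nothing later overlaps Chamber Overdub either.
Vocals Run-through starts after Vocals Rehearsal ends, so nothing later overlaps Vocals Rehearsal either.
Chamber Tracking starts after Vocals Run-through ends, so nothing later overlaps Vocals Run-through either.
Brass Block starts exactly when Chamber Tracking ends (back-to-back, no overlap), so nothing later overlaps Chamber Tracking either.
Tech Session starts after Brass Block ends, so nothing later overlaps Brass Block either.
Brass Soundcheck starts after Tech Session ends.
Every pair is clear; the schedule has no overlaps.

No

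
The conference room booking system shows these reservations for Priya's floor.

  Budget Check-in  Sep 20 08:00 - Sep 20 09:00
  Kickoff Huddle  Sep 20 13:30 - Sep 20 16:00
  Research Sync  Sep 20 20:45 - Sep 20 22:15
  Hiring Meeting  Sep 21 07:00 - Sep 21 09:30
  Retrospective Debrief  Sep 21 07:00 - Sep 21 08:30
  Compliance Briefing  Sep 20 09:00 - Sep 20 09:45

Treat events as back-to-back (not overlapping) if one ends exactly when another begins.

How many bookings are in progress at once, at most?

2

Sweep the timeline, counting +1 at each start and −1 at each end (ends before starts at a tie):
Sep 20 08:00 start Budget Check-in → 1
Sep 20 09:00 end Budget Check-in → 0
Sep 20 09:00 start Compliance Briefing → 1
Sep 20 09:45 end Compliance Briefing → 0
Sep 20 13:30 start Kickoff Huddle → 1
Sep 20 16:00 end Kickoff Huddle → 0
Sep 20 20:45 start Research Sync → 1
Sep 20 22:15 end Research Sync → 0
Sep 21 07:00 start Hiring Meeting → 1
Sep 21 07:00 start Retrospective Debrief → 2
Sep 21 08:30 end Retrospective Debrief → 1
Sep 21 09:30 end Hiring Meeting → 0
Peak is 2, at Sep 21 07:00 (Hiring Meeting, Retrospective Debrief).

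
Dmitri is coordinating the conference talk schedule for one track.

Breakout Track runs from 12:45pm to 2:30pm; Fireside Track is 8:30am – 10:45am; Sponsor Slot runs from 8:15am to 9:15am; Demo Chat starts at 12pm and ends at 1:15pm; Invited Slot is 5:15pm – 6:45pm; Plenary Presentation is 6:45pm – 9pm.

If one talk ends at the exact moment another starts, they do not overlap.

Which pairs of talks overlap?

Breakout Track & Demo Chat, Fireside Track & Sponsor Slot

Sorted by start: Sponsor Slot, Fireside Track, Demo Chat, Breakout Track, Invited Slot, Plenary Presentation.
Fireside Track starts before Sponsor Slot ends → Sponsor Slot and Fireside Track overlap.
Demo Chat starts after Sponsor Slot ends — done with Sponsor Slot.
Demo Chat starts after Fireside Track ends — done with Fireside Track.
Breakout Track starts before Demo Chat ends → Demo Chat and Breakout Track overlap.
Invited Slot starts after Demo Chat ends — done with Demo Chat.
Invited Slot starts after Breakout Track ends — done with Breakout Track.
Plenary Presentation starts exactly when Invited Slot ends (back-to-back, no overlap).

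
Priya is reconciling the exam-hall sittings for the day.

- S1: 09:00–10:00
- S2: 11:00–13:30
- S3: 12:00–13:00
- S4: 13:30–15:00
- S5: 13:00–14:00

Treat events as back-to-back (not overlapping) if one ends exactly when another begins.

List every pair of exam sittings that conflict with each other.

S2 & S3, S2 & S5, S4 & S5

Two intervals overlap when each starts before the other ends.
Sorted by start: S1, S2, S3, S5, S4.
S2 starts after S1 ends — done with S1.
S3 starts before S2 ends → S2 and S3 overlap.
S5 starts before S2 ends → S2 and S5 overlap.
S4 starts exactly when S2 ends (back-to-back, no overlap).
S5 starts exactly when S3 ends (back-to-back, no overlap) — done with S3.
S4 starts before S5 ends → S5 and S4 overlap.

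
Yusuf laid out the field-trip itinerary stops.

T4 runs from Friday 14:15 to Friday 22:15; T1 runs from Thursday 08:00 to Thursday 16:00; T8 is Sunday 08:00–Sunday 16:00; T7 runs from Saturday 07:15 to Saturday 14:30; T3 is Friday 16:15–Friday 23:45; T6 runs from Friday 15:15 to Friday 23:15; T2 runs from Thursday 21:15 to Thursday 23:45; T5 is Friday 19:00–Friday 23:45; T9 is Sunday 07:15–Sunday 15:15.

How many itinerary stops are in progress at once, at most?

Sort all start/end points and keep a running count:
Thursday 08:00 start T1 → 1
Thursday 16:00 end T1 → 0
Thursday 21:15 start T2 → 1
Thursday 23:45 end T2 → 0
Friday 14:15 start T4 → 1
Friday 15:15 start T6 → 2
Friday 16:15 start T3 → 3
Friday 19:00 start T5 → 4
Friday 22:15 end T4 → 3
Friday 23:15 end T6 → 2
Friday 23:45 end T3 → 1
Friday 23:45 end T5 → 0
Saturday 07:15 start T7 → 1
Saturday 14:30 end T7 → 0
Sunday 07:15 start T9 → 1
Sunday 08:00 start T8 → 2
Sunday 15:15 end T9 → 1
Sunday 16:00 end T8 → 0
Peak is 4, at Friday 19:00 (T3, T4, T5, T6).

4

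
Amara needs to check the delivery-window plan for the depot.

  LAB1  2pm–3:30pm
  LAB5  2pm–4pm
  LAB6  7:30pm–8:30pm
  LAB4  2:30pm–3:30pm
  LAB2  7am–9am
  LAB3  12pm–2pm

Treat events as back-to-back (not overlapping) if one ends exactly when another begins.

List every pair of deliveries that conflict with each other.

Sorted by start: LAB2, LAB3, LAB1, LAB5, LAB4, LAB6.
LAB3 starts after LAB2 ends — done with LAB2.
LAB1 starts exactly when LAB3 ends (back-to-back, no overlap) — done with LAB3.
LAB5 starts before LAB1 ends → LAB1 and LAB5 overlap.
LAB4 starts before LAB1 ends → LAB1 and LAB4 overlap.
LAB6 starts after LAB1 ends.
LAB4 starts before LAB5 ends → LAB5 and LAB4 overlap.
LAB6 starts after LAB5 ends.
LAB6 starts after LAB4 ends.

LAB1 & LAB4, LAB1 & LAB5, LAB4 & LAB5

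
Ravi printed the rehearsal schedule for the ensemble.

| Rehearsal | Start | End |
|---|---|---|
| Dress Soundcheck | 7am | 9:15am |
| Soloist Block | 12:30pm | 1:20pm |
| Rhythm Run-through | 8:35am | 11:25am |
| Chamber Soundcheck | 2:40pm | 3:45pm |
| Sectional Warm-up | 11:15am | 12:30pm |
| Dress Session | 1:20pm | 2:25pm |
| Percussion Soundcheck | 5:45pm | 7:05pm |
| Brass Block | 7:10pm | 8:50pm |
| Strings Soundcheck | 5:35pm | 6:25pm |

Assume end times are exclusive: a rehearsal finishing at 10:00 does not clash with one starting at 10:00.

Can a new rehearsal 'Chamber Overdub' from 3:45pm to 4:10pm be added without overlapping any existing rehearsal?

Yes — the slot is free

Dress Soundcheck: ends 9:15am at or before Chamber Overdub starts 3:45pm → clear.
Rhythm Run-through: ends 11:25am at or before Chamber Overdub starts 3:45pm → clear.
Sectional Warm-up: ends 12:30pm at or before Chamber Overdub starts 3:45pm → clear.
Soloist Block: ends 1:20pm at or before Chamber Overdub starts 3:45pm → clear.
Dress Session: ends 2:25pm at or before Chamber Overdub starts 3:45pm → clear.
Chamber Soundcheck: ends 3:45pm at or before Chamber Overdub starts 3:45pm → clear.
Strings Soundcheck: starts 5:35pm at or after Chamber Overdub ends 4:10pm → clear.
Percussion Soundcheck: starts 5:45pm at or after Chamber Overdub ends 4:10pm → clear.
Brass Block: starts 7:10pm at or after Chamber Overdub ends 4:10pm → clear.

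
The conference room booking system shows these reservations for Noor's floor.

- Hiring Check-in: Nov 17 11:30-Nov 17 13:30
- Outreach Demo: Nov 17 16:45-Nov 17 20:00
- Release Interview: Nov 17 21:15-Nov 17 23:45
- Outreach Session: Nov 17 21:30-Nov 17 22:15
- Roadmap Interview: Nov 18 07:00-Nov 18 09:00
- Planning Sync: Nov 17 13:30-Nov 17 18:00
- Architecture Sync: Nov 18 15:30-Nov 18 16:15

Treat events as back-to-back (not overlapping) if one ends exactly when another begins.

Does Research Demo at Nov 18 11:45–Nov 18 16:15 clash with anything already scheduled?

Hiring Check-in: ends Nov 17 13:30 at or before Research Demo starts Nov 18 11:45 → clear.
Planning Sync: ends Nov 17 18:00 at or before Research Demo starts Nov 18 11:45 → clear.
Outreach Demo: ends Nov 17 20:00 at or before Research Demo starts Nov 18 11:45 → clear.
Release Interview: ends Nov 17 23:45 at or before Research Demo starts Nov 18 11:45 → clear.
Outreach Session: ends Nov 17 22:15 at or before Research Demo starts Nov 18 11:45 → clear.
Roadmap Interview: ends Nov 18 09:00 at or before Research Demo starts Nov 18 11:45 → clear.
Architecture Sync: starts Nov 18 15:30 before Research Demo ends Nov 18 16:15, and ends Nov 18 16:15 after Research Demo starts Nov 18 11:45 → overlap.
Research Demo overlaps Architecture Sync.

Yes — it overlaps Architecture Sync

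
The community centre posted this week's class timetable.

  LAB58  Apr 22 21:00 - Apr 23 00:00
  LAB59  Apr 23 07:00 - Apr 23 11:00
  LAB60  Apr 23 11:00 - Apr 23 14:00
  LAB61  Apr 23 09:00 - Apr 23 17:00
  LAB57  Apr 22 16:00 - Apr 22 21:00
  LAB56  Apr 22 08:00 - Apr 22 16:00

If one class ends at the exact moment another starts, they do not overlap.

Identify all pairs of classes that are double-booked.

LAB59 & LAB61, LAB60 & LAB61

Sorted by start: LAB56, LAB57, LAB58, LAB59, LAB61, LAB60.
LAB57 starts exactly when LAB56 ends (back-to-back, no overlap) — done with LAB56.
LAB58 starts exactly when LAB57 ends (back-to-back, no overlap) — done with LAB57.
LAB59 starts after LAB58 ends — done with LAB58.
LAB61 starts before LAB59 ends → LAB59 and LAB61 overlap.
LAB60 starts exactly when LAB59 ends (back-to-back, no overlap).
LAB60 starts before LAB61 ends → LAB61 and LAB60 overlap.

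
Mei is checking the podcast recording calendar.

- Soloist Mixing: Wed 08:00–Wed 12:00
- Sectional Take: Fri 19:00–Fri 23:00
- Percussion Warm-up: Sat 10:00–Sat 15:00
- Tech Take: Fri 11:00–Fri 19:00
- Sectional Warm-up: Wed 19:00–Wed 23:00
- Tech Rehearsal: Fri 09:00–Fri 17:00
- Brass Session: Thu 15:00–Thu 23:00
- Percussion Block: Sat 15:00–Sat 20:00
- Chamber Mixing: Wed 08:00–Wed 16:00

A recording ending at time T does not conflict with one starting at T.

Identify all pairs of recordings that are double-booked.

Two intervals overlap when each starts before the other ends.
Sorted by start: Soloist Mixing, Chamber Mixing, Sectional Warm-up, Brass Session, Tech Rehearsal, Tech Take, Sectional Take, Percussion Warm-up, Percussion Block.
Chamber Mixing starts before Soloist Mixing ends → Soloist Mixing and Chamber Mixing overlap.
Sectional Warm-up starts after Soloist Mixing ends, so nothing later overlaps Soloist Mixing either.
Sectional Warm-up starts after Chamber Mixing ends, so nothing later overlaps Chamber Mixing either.
Brass Session starts after Sectional Warm-up ends, so nothing later overlaps Sectional Warm-up either.
Tech Rehearsal starts after Brass Session ends, so nothing later overlaps Brass Session either.
Tech Take starts before Tech Rehearsal ends → Tech Rehearsal and Tech Take overlap.
Sectional Take starts after Tech Rehearsal ends, so nothing later overlaps Tech Rehearsal either.
Sectional Take starts exactly when Tech Take ends (back-to-back, no overlap), so nothing later overlaps Tech Take either.
Percussion Warm-up starts after Sectional Take ends, so nothing later overlaps Sectional Take either.
Percussion Block starts exactly when Percussion Warm-up ends (back-to-back, no overlap).

Chamber Mixing & Soloist Mixing, Tech Rehearsal & Tech Take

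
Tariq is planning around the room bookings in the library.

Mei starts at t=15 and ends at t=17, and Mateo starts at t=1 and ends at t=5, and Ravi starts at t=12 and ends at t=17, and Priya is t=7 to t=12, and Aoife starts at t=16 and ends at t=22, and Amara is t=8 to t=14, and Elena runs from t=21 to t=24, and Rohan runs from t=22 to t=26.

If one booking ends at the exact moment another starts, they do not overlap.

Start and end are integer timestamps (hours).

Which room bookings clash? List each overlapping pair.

Check each pair: they overlap iff neither finishes before the other starts.
Sorted by start: Mateo, Priya, Amara, Ravi, Mei, Aoife, Elena, Rohan.
Priya starts after Mateo ends; Mateo is clear from here.
Amara starts before Priya ends → Priya and Amara overlap.
Ravi starts exactly when Priya ends (back-to-back, no overlap); Priya is clear from here.
Ravi starts before Amara ends → Amara and Ravi overlap.
Mei starts after Amara ends; Amara is clear from here.
Mei starts before Ravi ends → Ravi and Mei overlap.
Aoife starts before Ravi ends → Ravi and Aoife overlap.
Elena starts after Ravi ends; Ravi is clear from here.
Aoife starts before Mei ends → Mei and Aoife overlap.
Elena starts after Mei ends; Mei is clear from here.
Elena starts before Aoife ends → Aoife and Elena overlap.
Rohan starts exactly when Aoife ends (back-to-back, no overlap).
Rohan starts before Elena ends → Elena and Rohan overlap.

Amara & Priya, Amara & Ravi, Aoife & Elena, Aoife & Mei, Aoife & Ravi, Elena & Rohan, Mei & Ravi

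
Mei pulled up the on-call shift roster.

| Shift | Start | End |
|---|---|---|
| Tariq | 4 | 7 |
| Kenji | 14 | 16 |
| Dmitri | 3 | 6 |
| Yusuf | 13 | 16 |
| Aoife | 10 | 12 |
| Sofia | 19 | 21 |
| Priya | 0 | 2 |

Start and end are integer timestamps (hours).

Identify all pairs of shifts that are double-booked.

Sorted by start: Priya, Dmitri, Tariq, Aoife, Yusuf, Kenji, Sofia.
Dmitri starts after Priya ends, so Priya has no further overlaps.
Tariq starts before Dmitri ends → Dmitri and Tariq overlap.
Aoife starts after Dmitri ends, so Dmitri has no further overlaps.
Aoife starts after Tariq ends, so Tariq has no further overlaps.
Yusuf starts after Aoife ends, so Aoife has no further overlaps.
Kenji starts before Yusuf ends → Yusuf and Kenji overlap.
Sofia starts after Yusuf ends.
Sofia starts after Kenji ends.

Dmitri & Tariq, Kenji & Yusuf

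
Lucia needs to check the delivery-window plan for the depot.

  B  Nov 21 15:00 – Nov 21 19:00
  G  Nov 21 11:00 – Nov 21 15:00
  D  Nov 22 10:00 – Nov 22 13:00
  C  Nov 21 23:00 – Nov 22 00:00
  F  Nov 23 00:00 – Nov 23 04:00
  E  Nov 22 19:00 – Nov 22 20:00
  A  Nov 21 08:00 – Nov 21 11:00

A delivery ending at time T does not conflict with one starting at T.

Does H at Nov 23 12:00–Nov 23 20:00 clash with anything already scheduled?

A: ends Nov 21 11:00 at or before H starts Nov 23 12:00 → clear.
G: ends Nov 21 15:00 at or before H starts Nov 23 12:00 → clear.
B: ends Nov 21 19:00 at or before H starts Nov 23 12:00 → clear.
C: ends Nov 22 00:00 at or before H starts Nov 23 12:00 → clear.
D: ends Nov 22 13:00 at or before H starts Nov 23 12:00 → clear.
E: ends Nov 22 20:00 at or before H starts Nov 23 12:00 → clear.
F: ends Nov 23 04:00 at or before H starts Nov 23 12:00 → clear.

No — it doesn't clash with anything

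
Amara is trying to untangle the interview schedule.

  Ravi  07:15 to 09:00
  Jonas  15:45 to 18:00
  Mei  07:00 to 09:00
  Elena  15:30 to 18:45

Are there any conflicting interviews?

Yes

Two intervals overlap when each starts before the other ends.
Sorted by start: Mei, Ravi, Elena, Jonas.
Ravi starts before Mei ends → Mei and Ravi overlap.
That's a conflict, so the schedule is not conflict-free.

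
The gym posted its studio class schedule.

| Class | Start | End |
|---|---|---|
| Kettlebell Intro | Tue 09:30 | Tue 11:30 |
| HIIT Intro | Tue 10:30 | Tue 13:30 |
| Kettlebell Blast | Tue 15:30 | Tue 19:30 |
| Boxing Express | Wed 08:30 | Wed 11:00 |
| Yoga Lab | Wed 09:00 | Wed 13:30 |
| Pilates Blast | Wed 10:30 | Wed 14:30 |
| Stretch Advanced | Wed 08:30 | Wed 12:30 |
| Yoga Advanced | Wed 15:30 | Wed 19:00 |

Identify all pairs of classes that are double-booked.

Boxing Express & Pilates Blast, Boxing Express & Stretch Advanced, Boxing Express & Yoga Lab, HIIT Intro & Kettlebell Intro, Pilates Blast & Stretch Advanced, Pilates Blast & Yoga Lab, Stretch Advanced & Yoga Lab

Check each pair: they overlap iff neither finishes before the other starts.
Sorted by start: Kettlebell Intro, HIIT Intro, Kettlebell Blast, Boxing Express, Stretch Advanced, Yoga Lab, Pilates Blast, Yoga Advanced.
HIIT Intro starts before Kettlebell Intro ends → Kettlebell Intro and HIIT Intro overlap.
Kettlebell Blast starts after Kettlebell Intro ends — done with Kettlebell Intro.
Kettlebell Blast starts after HIIT Intro ends — done with HIIT Intro.
Boxing Express starts after Kettlebell Blast ends — done with Kettlebell Blast.
Stretch Advanced starts before Boxing Express ends → Boxing Express and Stretch Advanced overlap.
Yoga Lab starts before Boxing Express ends → Boxing Express and Yoga Lab overlap.
Pilates Blast starts before Boxing Express ends → Boxing Express and Pilates Blast overlap.
Yoga Advanced starts after Boxing Express ends.
Yoga Lab starts before Stretch Advanced ends → Stretch Advanced and Yoga Lab overlap.
Pilates Blast starts before Stretch Advanced ends → Stretch Advanced and Pilates Blast overlap.
Yoga Advanced starts after Stretch Advanced ends.
Pilates Blast starts before Yoga Lab ends → Yoga Lab and Pilates Blast overlap.
Yoga Advanced starts after Yoga Lab ends.
Yoga Advanced starts after Pilates Blast ends.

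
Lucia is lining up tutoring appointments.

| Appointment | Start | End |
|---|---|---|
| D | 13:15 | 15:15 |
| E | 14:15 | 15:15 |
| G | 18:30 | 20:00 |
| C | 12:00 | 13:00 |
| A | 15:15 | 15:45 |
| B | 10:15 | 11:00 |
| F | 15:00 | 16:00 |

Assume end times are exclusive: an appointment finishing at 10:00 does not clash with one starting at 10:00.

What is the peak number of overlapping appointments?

3

Sweep the timeline, counting +1 at each start and −1 at each end (ends before starts at a tie):
10:15 start B → 1
11:00 end B → 0
12:00 start C → 1
13:00 end C → 0
13:15 start D → 1
14:15 start E → 2
15:00 start F → 3
15:15 end D → 2
15:15 end E → 1
15:15 start A → 2
15:45 end A → 1
16:00 end F → 0
18:30 start G → 1
20:00 end G → 0
Peak is 3, at 15:00 (D, E, F).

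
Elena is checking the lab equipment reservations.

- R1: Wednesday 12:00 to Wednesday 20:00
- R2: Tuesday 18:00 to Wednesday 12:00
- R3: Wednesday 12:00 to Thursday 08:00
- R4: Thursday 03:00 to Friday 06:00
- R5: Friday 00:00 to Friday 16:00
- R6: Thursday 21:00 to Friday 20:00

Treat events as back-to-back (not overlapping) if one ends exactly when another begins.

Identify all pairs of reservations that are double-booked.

R1 & R3, R3 & R4, R4 & R5, R4 & R6, R5 & R6

Sorted by start: R2, R1, R3, R4, R6, R5.
R1 starts exactly when R2 ends (back-to-back, no overlap), so nothing later overlaps R2 either.
R3 starts before R1 ends → R1 and R3 overlap.
R4 starts after R1 ends, so nothing later overlaps R1 either.
R4 starts before R3 ends → R3 and R4 overlap.
R6 starts after R3 ends, so nothing later overlaps R3 either.
R6 starts before R4 ends → R4 and R6 overlap.
R5 starts before R4 ends → R4 and R5 overlap.
R5 starts before R6 ends → R6 and R5 overlap.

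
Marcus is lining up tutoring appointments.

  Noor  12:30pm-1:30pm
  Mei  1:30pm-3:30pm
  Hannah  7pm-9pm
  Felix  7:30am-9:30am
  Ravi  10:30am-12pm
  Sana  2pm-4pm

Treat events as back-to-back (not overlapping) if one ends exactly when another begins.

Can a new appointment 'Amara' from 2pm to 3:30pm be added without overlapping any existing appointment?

Felix: ends 9:30am at or before Amara starts 2pm → clear.
Ravi: ends 12pm at or before Amara starts 2pm → clear.
Noor: ends 1:30pm at or before Amara starts 2pm → clear.
Mei: starts 1:30pm before Amara ends 3:30pm, and ends 3:30pm after Amara starts 2pm → overlap.
Sana: starts 2pm before Amara ends 3:30pm, and ends 4pm after Amara starts 2pm → overlap.
Hannah: starts 7pm at or after Amara ends 3:30pm → clear.
Amara overlaps Mei, Sana.

No — it overlaps Mei, Sana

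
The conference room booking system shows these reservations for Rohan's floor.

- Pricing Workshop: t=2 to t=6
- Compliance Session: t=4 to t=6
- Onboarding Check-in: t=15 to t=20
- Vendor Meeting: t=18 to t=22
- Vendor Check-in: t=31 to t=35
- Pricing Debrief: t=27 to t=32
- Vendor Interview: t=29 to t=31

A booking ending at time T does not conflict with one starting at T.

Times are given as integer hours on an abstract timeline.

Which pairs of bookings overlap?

Compliance Session & Pricing Workshop, Onboarding Check-in & Vendor Meeting, Pricing Debrief & Vendor Check-in, Pricing Debrief & Vendor Interview

Sorted by start: Pricing Workshop, Compliance Session, Onboarding Check-in, Vendor Meeting, Pricing Debrief, Vendor Interview, Vendor Check-in.
Compliance Session starts before Pricing Workshop ends → Pricing Workshop and Compliance Session overlap.
Onboarding Check-in starts after Pricing Workshop ends, so Pricing Workshop has no further overlaps.
Onboarding Check-in starts after Compliance Session ends, so Compliance Session has no further overlaps.
Vendor Meeting starts before Onboarding Check-in ends → Onboarding Check-in and Vendor Meeting overlap.
Pricing Debrief starts after Onboarding Check-in ends, so Onboarding Check-in has no further overlaps.
Pricing Debrief starts after Vendor Meeting ends, so Vendor Meeting has no further overlaps.
Vendor Interview starts before Pricing Debrief ends → Pricing Debrief and Vendor Interview overlap.
Vendor Check-in starts before Pricing Debrief ends → Pricing Debrief and Vendor Check-in overlap.
Vendor Check-in starts exactly when Vendor Interview ends (back-to-back, no overlap).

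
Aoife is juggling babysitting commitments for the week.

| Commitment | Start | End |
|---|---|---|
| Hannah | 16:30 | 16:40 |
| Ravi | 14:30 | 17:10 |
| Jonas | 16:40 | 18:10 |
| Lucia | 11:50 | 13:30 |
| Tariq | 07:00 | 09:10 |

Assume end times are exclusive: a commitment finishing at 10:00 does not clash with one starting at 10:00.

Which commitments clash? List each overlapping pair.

Hannah & Ravi, Jonas & Ravi

Check each pair: they overlap iff neither finishes before the other starts.
Sorted by start: Tariq, Lucia, Ravi, Hannah, Jonas.
Lucia starts after Tariq ends, so nothing later overlaps Tariq either.
Ravi starts after Lucia ends, so nothing later overlaps Lucia either.
Hannah starts before Ravi ends → Ravi and Hannah overlap.
Jonas starts before Ravi ends → Ravi and Jonas overlap.
Jonas starts exactly when Hannah ends (back-to-back, no overlap).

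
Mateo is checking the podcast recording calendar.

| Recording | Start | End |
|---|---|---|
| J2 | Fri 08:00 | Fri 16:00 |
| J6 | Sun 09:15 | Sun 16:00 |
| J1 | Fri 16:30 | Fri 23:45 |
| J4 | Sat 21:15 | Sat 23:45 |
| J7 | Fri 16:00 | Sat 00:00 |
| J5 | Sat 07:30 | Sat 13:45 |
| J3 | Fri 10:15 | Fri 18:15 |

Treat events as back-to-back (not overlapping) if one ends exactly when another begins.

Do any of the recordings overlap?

Check each pair: they overlap iff neither finishes before the other starts.
Sorted by start: J2, J3, J7, J1, J5, J4, J6.
J3 starts before J2 ends → J2 and J3 overlap.
That's a conflict, so the schedule is not conflict-free.

Yes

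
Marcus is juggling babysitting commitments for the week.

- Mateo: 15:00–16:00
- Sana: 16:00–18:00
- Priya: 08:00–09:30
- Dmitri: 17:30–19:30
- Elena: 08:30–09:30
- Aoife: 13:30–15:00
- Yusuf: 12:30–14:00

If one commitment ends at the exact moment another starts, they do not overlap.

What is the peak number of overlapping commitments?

Sort all start/end points and keep a running count:
08:00 start Priya → 1
08:30 start Elena → 2
09:30 end Elena → 1
09:30 end Priya → 0
12:30 start Yusuf → 1
13:30 start Aoife → 2
14:00 end Yusuf → 1
15:00 end Aoife → 0
15:00 start Mateo → 1
16:00 end Mateo → 0
16:00 start Sana → 1
17:30 start Dmitri → 2
18:00 end Sana → 1
19:30 end Dmitri → 0
Peak is 2, at 08:30 (Elena, Priya).

2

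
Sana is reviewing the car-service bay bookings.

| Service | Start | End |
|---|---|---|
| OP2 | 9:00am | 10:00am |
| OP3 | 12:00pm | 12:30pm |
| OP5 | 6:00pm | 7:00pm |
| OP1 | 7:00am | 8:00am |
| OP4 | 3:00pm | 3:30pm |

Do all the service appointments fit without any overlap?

Check each pair: they overlap iff neither finishes before the other starts.
Sorted by start: OP1, OP2, OP3, OP4, OP5.
OP2 starts after OP1 ends, so OP1 has no further overlaps.
OP3 starts after OP2 ends, so OP2 has no further overlaps.
OP4 starts after OP3 ends, so OP3 has no further overlaps.
OP5 starts after OP4 ends.
Every pair is clear; the schedule has no overlaps.

Yes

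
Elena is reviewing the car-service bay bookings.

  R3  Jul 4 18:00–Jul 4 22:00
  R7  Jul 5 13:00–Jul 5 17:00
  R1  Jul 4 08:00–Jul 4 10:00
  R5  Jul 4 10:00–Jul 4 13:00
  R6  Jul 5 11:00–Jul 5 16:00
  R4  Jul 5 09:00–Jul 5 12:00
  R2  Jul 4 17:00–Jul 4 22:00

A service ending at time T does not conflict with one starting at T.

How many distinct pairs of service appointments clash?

Sorted by start: R1, R5, R2, R3, R4, R6, R7.
R5 starts exactly when R1 ends (back-to-back, no overlap); R1 is clear from here.
R2 starts after R5 ends; R5 is clear from here.
R3 starts before R2 ends → R2 and R3 overlap.
R4 starts after R2 ends; R2 is clear from here.
R4 starts after R3 ends; R3 is clear from here.
R6 starts before R4 ends → R4 and R6 overlap.
R7 starts after R4 ends.
R7 starts before R6 ends → R6 and R7 overlap.
Overlapping pairs: R2 & R3, R4 & R6, R6 & R7 — 3 in total.

3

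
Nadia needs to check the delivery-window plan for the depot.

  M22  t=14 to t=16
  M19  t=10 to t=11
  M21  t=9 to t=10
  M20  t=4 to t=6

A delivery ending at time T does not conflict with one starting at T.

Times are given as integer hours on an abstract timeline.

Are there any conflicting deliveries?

Two intervals overlap when each starts before the other ends.
Sorted by start: M20, M21, M19, M22.
M21 starts after M20 ends; M20 is clear from here.
M19 starts exactly when M21 ends (back-to-back, no overlap); M21 is clear from here.
M22 starts after M19 ends.
Every pair is clear; the schedule has no overlaps.

No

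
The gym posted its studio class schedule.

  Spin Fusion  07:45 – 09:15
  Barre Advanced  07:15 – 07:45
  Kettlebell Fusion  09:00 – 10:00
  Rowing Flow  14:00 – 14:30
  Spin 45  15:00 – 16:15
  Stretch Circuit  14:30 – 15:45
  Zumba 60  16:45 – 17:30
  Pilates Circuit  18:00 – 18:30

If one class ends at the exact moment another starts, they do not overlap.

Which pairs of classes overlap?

Kettlebell Fusion & Spin Fusion, Spin 45 & Stretch Circuit

Sorted by start: Barre Advanced, Spin Fusion, Kettlebell Fusion, Rowing Flow, Stretch Circuit, Spin 45, Zumba 60, Pilates Circuit.
Spin Fusion starts exactly when Barre Advanced ends (back-to-back, no overlap), so nothing later overlaps Barre Advanced either.
Kettlebell Fusion starts before Spin Fusion ends → Spin Fusion and Kettlebell Fusion overlap.
Rowing Flow starts after Spin Fusion ends, so nothing later overlaps Spin Fusion either.
Rowing Flow starts after Kettlebell Fusion ends, so nothing later overlaps Kettlebell Fusion either.
Stretch Circuit starts exactly when Rowing Flow ends (back-to-back, no overlap), so nothing later overlaps Rowing Flow either.
Spin 45 starts before Stretch Circuit ends → Stretch Circuit and Spin 45 overlap.
Zumba 60 starts after Stretch Circuit ends, so nothing later overlaps Stretch Circuit either.
Zumba 60 starts after Spin 45 ends, so nothing later overlaps Spin 45 either.
Pilates Circuit starts after Zumba 60 ends.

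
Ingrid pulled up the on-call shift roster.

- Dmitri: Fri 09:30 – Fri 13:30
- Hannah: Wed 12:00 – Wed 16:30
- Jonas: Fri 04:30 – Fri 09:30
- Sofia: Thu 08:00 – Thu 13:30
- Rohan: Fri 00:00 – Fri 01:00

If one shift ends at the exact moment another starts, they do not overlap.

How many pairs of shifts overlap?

Two intervals overlap when each starts before the other ends.
Sorted by start: Hannah, Sofia, Rohan, Jonas, Dmitri.
Sofia starts after Hannah ends — done with Hannah.
Rohan starts after Sofia ends — done with Sofia.
Jonas starts after Rohan ends — done with Rohan.
Dmitri starts exactly when Jonas ends (back-to-back, no overlap).
No pair overlaps.

0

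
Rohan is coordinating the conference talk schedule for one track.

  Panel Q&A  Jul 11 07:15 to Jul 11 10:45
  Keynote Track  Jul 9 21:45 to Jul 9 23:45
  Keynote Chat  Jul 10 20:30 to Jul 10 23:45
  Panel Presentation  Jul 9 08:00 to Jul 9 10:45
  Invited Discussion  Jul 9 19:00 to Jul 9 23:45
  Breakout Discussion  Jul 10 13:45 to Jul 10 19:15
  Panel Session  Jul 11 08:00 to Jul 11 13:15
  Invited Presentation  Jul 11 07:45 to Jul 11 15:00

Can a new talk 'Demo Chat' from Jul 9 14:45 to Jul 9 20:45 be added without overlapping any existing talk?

No — it overlaps Invited Discussion

Panel Presentation: ends Jul 9 10:45 at or before Demo Chat starts Jul 9 14:45 → clear.
Invited Discussion: starts Jul 9 19:00 before Demo Chat ends Jul 9 20:45, and ends Jul 9 23:45 after Demo Chat starts Jul 9 14:45 → overlap.
Keynote Track: starts Jul 9 21:45 at or after Demo Chat ends Jul 9 20:45 → clear.
Breakout Discussion: starts Jul 10 13:45 at or after Demo Chat ends Jul 9 20:45 → clear.
Keynote Chat: starts Jul 10 20:30 at or after Demo Chat ends Jul 9 20:45 → clear.
Panel Q&A: starts Jul 11 07:15 at or after Demo Chat ends Jul 9 20:45 → clear.
Invited Presentation: starts Jul 11 07:45 at or after Demo Chat ends Jul 9 20:45 → clear.
Panel Session: starts Jul 11 08:00 at or after Demo Chat ends Jul 9 20:45 → clear.
Demo Chat overlaps Invited Discussion.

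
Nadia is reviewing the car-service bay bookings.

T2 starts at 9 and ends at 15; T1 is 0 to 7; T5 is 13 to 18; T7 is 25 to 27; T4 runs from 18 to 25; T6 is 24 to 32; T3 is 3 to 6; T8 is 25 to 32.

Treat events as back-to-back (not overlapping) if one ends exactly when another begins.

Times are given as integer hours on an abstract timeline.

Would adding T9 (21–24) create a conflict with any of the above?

Yes — it overlaps T4

T1: ends 7 at or before T9 starts 21 → clear.
T3: ends 6 at or before T9 starts 21 → clear.
T2: ends 15 at or before T9 starts 21 → clear.
T5: ends 18 at or before T9 starts 21 → clear.
T4: starts 18 before T9 ends 24, and ends 25 after T9 starts 21 → overlap.
T6: starts 24 at or after T9 ends 24 → clear.
T7: starts 25 at or after T9 ends 24 → clear.
T8: starts 25 at or after T9 ends 24 → clear.
T9 overlaps T4.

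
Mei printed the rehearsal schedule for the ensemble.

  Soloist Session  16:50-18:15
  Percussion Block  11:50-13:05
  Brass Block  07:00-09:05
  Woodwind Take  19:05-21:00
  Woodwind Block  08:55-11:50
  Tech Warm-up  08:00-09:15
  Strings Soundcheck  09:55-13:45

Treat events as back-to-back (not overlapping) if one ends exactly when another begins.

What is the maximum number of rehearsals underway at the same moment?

Sort all start/end points and keep a running count:
07:00 start Brass Block → 1
08:00 start Tech Warm-up → 2
08:55 start Woodwind Block → 3
09:05 end Brass Block → 2
09:15 end Tech Warm-up → 1
09:55 start Strings Soundcheck → 2
11:50 end Woodwind Block → 1
11:50 start Percussion Block → 2
13:05 end Percussion Block → 1
13:45 end Strings Soundcheck → 0
16:50 start Soloist Session → 1
18:15 end Soloist Session → 0
19:05 start Woodwind Take → 1
21:00 end Woodwind Take → 0
Peak is 3, at 08:55 (Brass Block, Tech Warm-up, Woodwind Block).

3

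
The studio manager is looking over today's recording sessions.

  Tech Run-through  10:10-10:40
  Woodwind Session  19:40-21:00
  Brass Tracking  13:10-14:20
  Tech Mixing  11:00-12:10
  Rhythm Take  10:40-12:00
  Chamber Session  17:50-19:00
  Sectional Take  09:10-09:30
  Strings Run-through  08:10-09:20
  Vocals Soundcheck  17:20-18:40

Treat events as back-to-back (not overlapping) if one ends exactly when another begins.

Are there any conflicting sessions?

Sorted by start: Strings Run-through, Sectional Take, Tech Run-through, Rhythm Take, Tech Mixing, Brass Tracking, Vocals Soundcheck, Chamber Session, Woodwind Session.
Sectional Take starts before Strings Run-through ends → Strings Run-through and Sectional Take overlap.
That's a conflict, so the schedule is not conflict-free.

Yes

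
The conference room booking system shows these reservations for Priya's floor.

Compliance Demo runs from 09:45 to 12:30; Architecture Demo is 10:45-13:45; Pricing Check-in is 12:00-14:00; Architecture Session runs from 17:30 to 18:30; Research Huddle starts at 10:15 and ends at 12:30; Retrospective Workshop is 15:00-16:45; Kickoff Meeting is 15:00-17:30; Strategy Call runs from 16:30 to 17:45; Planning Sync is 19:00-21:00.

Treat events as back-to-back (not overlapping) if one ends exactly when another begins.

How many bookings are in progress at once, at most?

4

Sweep the timeline, counting +1 at each start and −1 at each end (ends before starts at a tie):
09:45 start Compliance Demo → 1
10:15 start Research Huddle → 2
10:45 start Architecture Demo → 3
12:00 start Pricing Check-in → 4
12:30 end Compliance Demo → 3
12:30 end Research Huddle → 2
13:45 end Architecture Demo → 1
14:00 end Pricing Check-in → 0
15:00 start Kickoff Meeting → 1
15:00 start Retrospective Workshop → 2
16:30 start Strategy Call → 3
16:45 end Retrospective Workshop → 2
17:30 end Kickoff Meeting → 1
17:30 start Architecture Session → 2
17:45 end Strategy Call → 1
18:30 end Architecture Session → 0
19:00 start Planning Sync → 1
21:00 end Planning Sync → 0
Peak is 4, at 12:00 (Architecture Demo, Compliance Demo, Pricing Check-in, Research Huddle).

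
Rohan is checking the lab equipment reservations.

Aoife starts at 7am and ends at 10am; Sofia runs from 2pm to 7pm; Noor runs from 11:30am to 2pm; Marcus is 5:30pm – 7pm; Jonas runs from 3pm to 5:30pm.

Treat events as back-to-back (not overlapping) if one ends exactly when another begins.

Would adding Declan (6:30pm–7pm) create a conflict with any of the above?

Aoife: ends 10am at or before Declan starts 6:30pm → clear.
Noor: ends 2pm at or before Declan starts 6:30pm → clear.
Sofia: starts 2pm before Declan ends 7pm, and ends 7pm after Declan starts 6:30pm → overlap.
Jonas: ends 5:30pm at or before Declan starts 6:30pm → clear.
Marcus: starts 5:30pm before Declan ends 7pm, and ends 7pm after Declan starts 6:30pm → overlap.
Declan overlaps Sofia, Marcus.

Yes — it overlaps Marcus, Sofia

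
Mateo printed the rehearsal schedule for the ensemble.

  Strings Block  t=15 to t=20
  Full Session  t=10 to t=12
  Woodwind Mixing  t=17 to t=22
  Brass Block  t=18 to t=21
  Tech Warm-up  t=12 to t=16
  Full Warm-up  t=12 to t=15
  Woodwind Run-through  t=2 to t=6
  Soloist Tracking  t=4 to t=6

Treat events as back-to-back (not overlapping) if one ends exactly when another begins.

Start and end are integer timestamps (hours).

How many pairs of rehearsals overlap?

6

Sorted by start: Woodwind Run-through, Soloist Tracking, Full Session, Tech Warm-up, Full Warm-up, Strings Block, Woodwind Mixing, Brass Block.
Soloist Tracking starts before Woodwind Run-through ends → Woodwind Run-through and Soloist Tracking overlap.
Full Session starts after Woodwind Run-through ends; Woodwind Run-through is clear from here.
Full Session starts after Soloist Tracking ends; Soloist Tracking is clear from here.
Tech Warm-up starts exactly when Full Session ends (back-to-back, no overlap); Full Session is clear from here.
Full Warm-up starts before Tech Warm-up ends → Tech Warm-up and Full Warm-up overlap.
Strings Block starts before Tech Warm-up ends → Tech Warm-up and Strings Block overlap.
Woodwind Mixing starts after Tech Warm-up ends; Tech Warm-up is clear from here.
Strings Block starts exactly when Full Warm-up ends (back-to-back, no overlap); Full Warm-up is clear from here.
Woodwind Mixing starts before Strings Block ends → Strings Block and Woodwind Mixing overlap.
Brass Block starts before Strings Block ends → Strings Block and Brass Block overlap.
Brass Block starts before Woodwind Mixing ends → Woodwind Mixing and Brass Block overlap.
Overlapping pairs: Brass Block & Strings Block, Brass Block & Woodwind Mixing, Full Warm-up & Tech Warm-up, Soloist Tracking & Woodwind Run-through, Strings Block & Tech Warm-up, Strings Block & Woodwind Mixing — 6 in total.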